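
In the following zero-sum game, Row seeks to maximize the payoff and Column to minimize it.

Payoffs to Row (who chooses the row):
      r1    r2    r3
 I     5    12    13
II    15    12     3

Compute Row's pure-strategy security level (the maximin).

5

The worst-case payoff for each row is I: 5, II: 3.
The best of these is 5.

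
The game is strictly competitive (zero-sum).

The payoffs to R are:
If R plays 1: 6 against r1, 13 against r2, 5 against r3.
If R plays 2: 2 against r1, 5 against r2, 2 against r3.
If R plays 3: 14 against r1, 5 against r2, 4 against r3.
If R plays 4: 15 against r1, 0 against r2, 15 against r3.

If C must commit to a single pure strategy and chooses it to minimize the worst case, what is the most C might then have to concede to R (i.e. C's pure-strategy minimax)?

The worst case (largest entry) in each column is r1: 15, r2: 13, r3: 15.
The best (smallest) of these is 13.

13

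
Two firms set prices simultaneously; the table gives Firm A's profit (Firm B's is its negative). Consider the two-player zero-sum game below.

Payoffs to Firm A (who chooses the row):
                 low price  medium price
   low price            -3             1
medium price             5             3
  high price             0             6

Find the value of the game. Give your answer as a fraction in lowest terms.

Row low price is strictly dominated by row high price, so Firm A never plays it.
The remaining 2×2 game on (medium price, high price) × (low price, medium price) has no saddle point. Let Firm A play medium price with probability p; indifference gives 5p = 3p + 6(1−p), so p = 3/4.
Similarly Firm B's optimal q on low price is 3/8, and the value is 5·(3/8) + (3)·(5/8) = 15/4.

15/4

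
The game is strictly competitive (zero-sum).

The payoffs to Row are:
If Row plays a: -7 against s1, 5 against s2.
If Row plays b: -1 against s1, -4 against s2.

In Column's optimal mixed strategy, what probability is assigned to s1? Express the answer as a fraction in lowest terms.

3/5

Row minima are -7 and -4, so Row's maximin is -4; column maxima are -1 and 5, so Column's minimax is -1. These differ, so the equilibrium is in mixed strategies.
Let Column play s1 with probability q. Row is indifferent when −7q + 5(1−q) = −q − 4(1−q), giving q = 3/5.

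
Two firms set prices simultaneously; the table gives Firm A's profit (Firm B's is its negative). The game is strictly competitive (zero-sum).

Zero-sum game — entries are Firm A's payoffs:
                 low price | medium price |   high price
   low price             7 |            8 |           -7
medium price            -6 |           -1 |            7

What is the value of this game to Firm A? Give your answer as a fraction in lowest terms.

Column medium price is strictly dominated by low price for Firm B (it gives Firm A more in every row).
The remaining 2×2 game on (low price, medium price) × (low price, high price) has no saddle point. Let Firm A play low price with probability p; indifference gives 7p − 6(1−p) = −7p + 7(1−p), so p = 13/27.
Similarly Firm B's optimal q on low price is 14/27, and the value is 7·(14/27) + (-7)·(13/27) = 7/27.

7/27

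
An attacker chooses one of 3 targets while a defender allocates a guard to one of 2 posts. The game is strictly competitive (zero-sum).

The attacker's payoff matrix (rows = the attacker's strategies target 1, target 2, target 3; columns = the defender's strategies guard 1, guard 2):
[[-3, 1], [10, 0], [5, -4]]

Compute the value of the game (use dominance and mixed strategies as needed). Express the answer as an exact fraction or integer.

5/7

Row target 3 is strictly dominated by row target 2, so the attacker never plays it.
The remaining 2×2 game on (target 1, target 2) × (guard 1, guard 2) has no saddle point. Let the attacker play target 1 with probability p; indifference gives −3p + 10(1−p) = p, so p = 5/7.
Similarly the defender's optimal q on guard 1 is 1/14, and the value is -3·(1/14) + (1)·(13/14) = 5/7.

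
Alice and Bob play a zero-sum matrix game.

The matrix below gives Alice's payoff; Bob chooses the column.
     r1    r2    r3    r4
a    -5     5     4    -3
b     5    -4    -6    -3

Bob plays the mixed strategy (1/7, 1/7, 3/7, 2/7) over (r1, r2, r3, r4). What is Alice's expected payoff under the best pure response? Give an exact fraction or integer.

a: (-5)·(1/7) + (5)·(1/7) + (4)·(3/7) + (-3)·(2/7) = 6/7.
b: (5)·(1/7) + (-4)·(1/7) + (-6)·(3/7) + (-3)·(2/7) = -23/7.
The best pure response is a with expected payoff 6/7.

6/7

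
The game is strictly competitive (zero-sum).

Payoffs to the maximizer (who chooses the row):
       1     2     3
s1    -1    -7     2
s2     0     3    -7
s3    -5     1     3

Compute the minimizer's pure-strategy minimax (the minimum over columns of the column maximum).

The worst case (largest entry) in each column is 1: 0, 2: 3, 3: 3.
The best (smallest) of these is 0.

0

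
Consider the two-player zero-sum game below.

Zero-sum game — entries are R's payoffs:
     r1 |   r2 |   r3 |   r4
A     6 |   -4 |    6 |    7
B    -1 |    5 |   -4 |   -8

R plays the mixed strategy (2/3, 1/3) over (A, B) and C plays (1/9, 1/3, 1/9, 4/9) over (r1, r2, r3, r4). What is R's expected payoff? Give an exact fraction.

Against (1/9, 1/3, 1/9, 4/9), each row's expected payoff is A: 28/9; B: -22/9.
Taking the (2/3, 1/3)-weighted average: (2/3)·(28/9) + (1/3)·(-22/9) = 34/27.

34/27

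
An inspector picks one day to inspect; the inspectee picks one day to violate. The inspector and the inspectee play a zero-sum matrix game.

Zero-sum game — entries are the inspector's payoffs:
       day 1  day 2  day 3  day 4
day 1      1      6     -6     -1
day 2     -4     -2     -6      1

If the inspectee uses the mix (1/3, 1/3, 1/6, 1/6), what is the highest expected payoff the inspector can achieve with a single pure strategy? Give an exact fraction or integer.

7/6

day 1: (1)·(1/3) + (6)·(1/3) + (-6)·(1/6) + (-1)·(1/6) = 7/6.
day 2: (-4)·(1/3) + (-2)·(1/3) + (-6)·(1/6) + (1)·(1/6) = -17/6.
The best pure response is day 1 with expected payoff 7/6.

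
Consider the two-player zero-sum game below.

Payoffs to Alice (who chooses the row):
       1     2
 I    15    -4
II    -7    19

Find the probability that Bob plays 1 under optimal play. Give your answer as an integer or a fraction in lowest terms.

23/45

Row minima are -4 and -7, so Alice's maximin is -4; column maxima are 15 and 19, so Bob's minimax is 15. These differ, so the equilibrium is in mixed strategies.
Let Bob play 1 with probability q. Alice is indifferent when 15q − 4(1−q) = −7q + 19(1−q), giving q = 23/45.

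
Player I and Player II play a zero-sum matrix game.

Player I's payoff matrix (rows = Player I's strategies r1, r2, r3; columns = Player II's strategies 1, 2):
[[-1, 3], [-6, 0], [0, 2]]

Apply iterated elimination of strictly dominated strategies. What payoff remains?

Column 2 is strictly dominated by 1 for Player II (-1<3, -6<0, 0<2); eliminate 2.
Row r2 is strictly dominated by row r1 (-1>-6); eliminate r2.
Row r1 is strictly dominated by row r3 (0>-1); eliminate r1.
Only (r3, 1) remains, with payoff 0.

0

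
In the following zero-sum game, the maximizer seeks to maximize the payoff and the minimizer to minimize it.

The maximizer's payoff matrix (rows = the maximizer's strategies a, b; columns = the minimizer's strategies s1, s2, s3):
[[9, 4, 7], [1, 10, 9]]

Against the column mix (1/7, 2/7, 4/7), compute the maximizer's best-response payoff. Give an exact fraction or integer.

a: (9)·(1/7) + (4)·(2/7) + (7)·(4/7) = 45/7.
b: (1)·(1/7) + (10)·(2/7) + (9)·(4/7) = 57/7.
The best pure response is b with expected payoff 57/7.

57/7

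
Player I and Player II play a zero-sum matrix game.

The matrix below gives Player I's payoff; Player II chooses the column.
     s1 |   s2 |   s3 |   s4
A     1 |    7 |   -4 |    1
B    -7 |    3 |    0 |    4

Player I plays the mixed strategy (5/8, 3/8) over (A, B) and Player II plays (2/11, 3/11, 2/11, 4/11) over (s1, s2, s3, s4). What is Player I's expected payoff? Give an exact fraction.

Against (2/11, 3/11, 2/11, 4/11), each row's expected payoff is A: 19/11; B: 1.
Taking the (5/8, 3/8)-weighted average: (5/8)·(19/11) + (3/8)·(1) = 16/11.

16/11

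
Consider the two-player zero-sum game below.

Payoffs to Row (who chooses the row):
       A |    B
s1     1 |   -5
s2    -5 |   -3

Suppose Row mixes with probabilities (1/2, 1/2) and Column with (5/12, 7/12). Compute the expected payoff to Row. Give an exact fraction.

-19/6

Against (5/12, 7/12), each row's expected payoff is s1: -5/2; s2: -23/6.
Taking the (1/2, 1/2)-weighted average: (1/2)·(-5/2) + (1/2)·(-23/6) = -19/6.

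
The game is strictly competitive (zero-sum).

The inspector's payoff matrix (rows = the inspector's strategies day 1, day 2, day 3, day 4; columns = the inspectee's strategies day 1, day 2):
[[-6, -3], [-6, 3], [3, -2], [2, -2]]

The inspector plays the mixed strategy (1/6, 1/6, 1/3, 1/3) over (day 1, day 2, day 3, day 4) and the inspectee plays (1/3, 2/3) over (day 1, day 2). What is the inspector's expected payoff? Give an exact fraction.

Against (1/3, 2/3), each row's expected payoff is day 1: -4; day 2: 0; day 3: -1/3; day 4: -2/3.
Taking the (1/6, 1/6, 1/3, 1/3)-weighted average: (1/6)·(-4) + (1/6)·(0) + (1/3)·(-1/3) + (1/3)·(-2/3) = -1.

-1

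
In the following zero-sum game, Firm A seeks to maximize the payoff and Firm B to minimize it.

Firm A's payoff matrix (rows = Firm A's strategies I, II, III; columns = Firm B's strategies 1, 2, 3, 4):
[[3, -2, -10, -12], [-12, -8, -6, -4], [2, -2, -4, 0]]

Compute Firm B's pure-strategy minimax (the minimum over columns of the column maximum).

-4

The worst case (largest entry) in each column is 1: 3, 2: -2, 3: -4, 4: 0.
The best (smallest) of these is -4.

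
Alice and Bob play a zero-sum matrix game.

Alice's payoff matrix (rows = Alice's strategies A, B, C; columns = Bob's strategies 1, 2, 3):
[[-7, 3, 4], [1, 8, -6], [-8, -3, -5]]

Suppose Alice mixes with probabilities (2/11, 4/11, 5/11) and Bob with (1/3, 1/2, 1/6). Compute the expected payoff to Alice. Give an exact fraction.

-12/11

Against (1/3, 1/2, 1/6), each row's expected payoff is A: -1/6; B: 10/3; C: -5.
Taking the (2/11, 4/11, 5/11)-weighted average: (2/11)·(-1/6) + (4/11)·(10/3) + (5/11)·(-5) = -12/11.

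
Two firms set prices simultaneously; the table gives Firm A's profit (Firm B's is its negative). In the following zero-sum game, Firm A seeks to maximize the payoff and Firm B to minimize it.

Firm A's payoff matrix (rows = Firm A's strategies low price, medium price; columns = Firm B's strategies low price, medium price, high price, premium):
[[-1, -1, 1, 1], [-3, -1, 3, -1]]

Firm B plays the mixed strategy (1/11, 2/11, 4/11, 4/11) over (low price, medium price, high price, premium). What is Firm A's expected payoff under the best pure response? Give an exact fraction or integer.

5/11

low price: (-1)·(1/11) + (-1)·(2/11) + (1)·(4/11) + (1)·(4/11) = 5/11.
medium price: (-3)·(1/11) + (-1)·(2/11) + (3)·(4/11) + (-1)·(4/11) = 3/11.
The best pure response is low price with expected payoff 5/11.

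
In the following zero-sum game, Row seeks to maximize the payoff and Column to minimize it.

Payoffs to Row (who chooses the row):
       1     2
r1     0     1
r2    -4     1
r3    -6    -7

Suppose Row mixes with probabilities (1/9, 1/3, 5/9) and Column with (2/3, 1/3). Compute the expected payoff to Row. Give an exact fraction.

Against (2/3, 1/3), each row's expected payoff is r1: 1/3; r2: -7/3; r3: -19/3.
Taking the (1/9, 1/3, 5/9)-weighted average: (1/9)·(1/3) + (1/3)·(-7/3) + (5/9)·(-19/3) = -115/27.

-115/27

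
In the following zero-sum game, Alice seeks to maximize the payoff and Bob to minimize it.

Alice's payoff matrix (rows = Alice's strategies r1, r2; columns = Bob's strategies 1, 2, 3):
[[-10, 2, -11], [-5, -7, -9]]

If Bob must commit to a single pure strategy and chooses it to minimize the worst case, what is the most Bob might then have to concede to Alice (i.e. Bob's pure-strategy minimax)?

-9

The worst case (largest entry) in each column is 1: -5, 2: 2, 3: -9.
The best (smallest) of these is -9.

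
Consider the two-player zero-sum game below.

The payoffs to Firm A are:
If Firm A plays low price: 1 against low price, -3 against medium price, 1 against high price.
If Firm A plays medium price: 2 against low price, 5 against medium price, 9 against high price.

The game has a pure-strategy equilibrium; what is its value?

Row minima: -3, 2 → Firm A's maximin is 2.
Column maxima: 2, 5, 9 → Firm B's minimax is 2.
They coincide at (medium price, low price), so the value is 2.

2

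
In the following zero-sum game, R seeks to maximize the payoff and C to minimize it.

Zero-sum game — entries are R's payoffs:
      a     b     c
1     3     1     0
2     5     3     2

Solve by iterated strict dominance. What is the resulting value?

2

Column a is strictly dominated by b for C (1<3, 3<5); eliminate a.
Row 1 is strictly dominated by row 2 (3>1, 2>0); eliminate 1.
Column b is strictly dominated by c for C (2<3); eliminate b.
Only (2, c) remains, with payoff 2.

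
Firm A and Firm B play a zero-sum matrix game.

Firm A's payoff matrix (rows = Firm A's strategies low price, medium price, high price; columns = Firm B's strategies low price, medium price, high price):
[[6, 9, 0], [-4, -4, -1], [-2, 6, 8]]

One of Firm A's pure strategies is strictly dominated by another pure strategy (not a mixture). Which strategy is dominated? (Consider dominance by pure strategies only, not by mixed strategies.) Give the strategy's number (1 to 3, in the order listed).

2

Compare medium price with low price: 6 > -4, 9 > -4, 0 > -1.
So low price strictly dominates medium price for Firm A; medium price is strictly dominated.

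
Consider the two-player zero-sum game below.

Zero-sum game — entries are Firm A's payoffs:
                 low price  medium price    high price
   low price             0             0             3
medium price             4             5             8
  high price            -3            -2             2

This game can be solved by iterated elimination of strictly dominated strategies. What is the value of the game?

Column high price is strictly dominated by low price for Firm B (0<3, 4<8, -3<2); eliminate high price.
Row low price is strictly dominated by row medium price (4>0, 5>0); eliminate low price.
Column medium price is strictly dominated by low price for Firm B (4<5, -3<-2); eliminate medium price.
Row high price is strictly dominated by row medium price (4>-3); eliminate high price.
Only (medium price, low price) remains, with payoff 4.

4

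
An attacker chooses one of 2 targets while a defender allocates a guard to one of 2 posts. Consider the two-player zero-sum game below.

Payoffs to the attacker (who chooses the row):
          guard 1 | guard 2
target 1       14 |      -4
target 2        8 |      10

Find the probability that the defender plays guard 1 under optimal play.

7/10

Row minima are -4 and 8, so the attacker's maximin is 8; column maxima are 14 and 10, so the defender's minimax is 10. These differ, so the equilibrium is in mixed strategies.
Let the defender play guard 1 with probability q. The attacker is indifferent when 14q − 4(1−q) = 8q + 10(1−q), giving q = 7/10.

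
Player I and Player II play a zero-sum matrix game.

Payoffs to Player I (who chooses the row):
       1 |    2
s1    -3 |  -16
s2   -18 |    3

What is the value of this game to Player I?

Row minima are -16 and -18, so Player I's maximin is -16; column maxima are -3 and 3, so Player II's minimax is -3. These differ, so the equilibrium is in mixed strategies.
Let Player I play s1 with probability p. Player II is indifferent when −3p − 18(1−p) = −16p + 3(1−p), giving p = 21/34.
Let Player II play 1 with probability q. Player I is indifferent when −3q − 16(1−q) = −18q + 3(1−q), giving q = 19/34.
The value is -3·(19/34) + (-16)·(15/34) = -297/34.

-297/34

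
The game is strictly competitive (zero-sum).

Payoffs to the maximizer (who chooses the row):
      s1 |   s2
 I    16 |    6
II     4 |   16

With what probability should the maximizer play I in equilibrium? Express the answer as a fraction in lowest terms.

6/11

Row minima are 6 and 4, so the maximizer's maximin is 6; column maxima are 16 and 16, so the minimizer's minimax is 16. These differ, so the equilibrium is in mixed strategies.
Let the maximizer play I with probability p. The minimizer is indifferent when 16p + 4(1−p) = 6p + 16(1−p), giving p = 6/11.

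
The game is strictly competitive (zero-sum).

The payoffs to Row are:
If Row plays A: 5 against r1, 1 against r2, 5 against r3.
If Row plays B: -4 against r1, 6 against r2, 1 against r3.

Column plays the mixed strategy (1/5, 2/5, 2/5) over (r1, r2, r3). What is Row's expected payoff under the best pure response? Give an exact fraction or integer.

17/5

A: (5)·(1/5) + (1)·(2/5) + (5)·(2/5) = 17/5.
B: (-4)·(1/5) + (6)·(2/5) + (1)·(2/5) = 2.
The best pure response is A with expected payoff 17/5.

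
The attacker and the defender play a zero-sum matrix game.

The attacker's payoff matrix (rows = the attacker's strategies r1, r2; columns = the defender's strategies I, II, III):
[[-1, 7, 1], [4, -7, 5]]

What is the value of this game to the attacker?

Column III is strictly dominated by I for the defender (it gives the attacker more in every row).
The remaining 2×2 game on (r1, r2) × (I, II) has no saddle point. Let the attacker play r1 with probability p; indifference gives −p + 4(1−p) = 7p − 7(1−p), so p = 11/19.
Similarly the defender's optimal q on I is 14/19, and the value is -1·(14/19) + (7)·(5/19) = 21/19.

21/19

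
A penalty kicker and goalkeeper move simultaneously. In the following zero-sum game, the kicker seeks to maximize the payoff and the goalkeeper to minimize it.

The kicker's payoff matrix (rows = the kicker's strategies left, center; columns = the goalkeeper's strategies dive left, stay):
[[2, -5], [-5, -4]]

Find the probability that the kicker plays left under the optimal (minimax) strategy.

1/8

Row minima are -5 and -5, so the kicker's maximin is -5; column maxima are 2 and -4, so the goalkeeper's minimax is -4. These differ, so the equilibrium is in mixed strategies.
Let the kicker play left with probability p. The goalkeeper is indifferent when 2p − 5(1−p) = −5p − 4(1−p), giving p = 1/8.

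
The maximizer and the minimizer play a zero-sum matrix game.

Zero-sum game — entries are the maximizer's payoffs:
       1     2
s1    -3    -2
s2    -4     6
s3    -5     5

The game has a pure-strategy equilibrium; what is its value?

Row minima: -3, -4, -5 → the maximizer's maximin is -3.
Column maxima: -3, 6 → the minimizer's minimax is -3.
They coincide at (s1, 1), so the value is -3.

-3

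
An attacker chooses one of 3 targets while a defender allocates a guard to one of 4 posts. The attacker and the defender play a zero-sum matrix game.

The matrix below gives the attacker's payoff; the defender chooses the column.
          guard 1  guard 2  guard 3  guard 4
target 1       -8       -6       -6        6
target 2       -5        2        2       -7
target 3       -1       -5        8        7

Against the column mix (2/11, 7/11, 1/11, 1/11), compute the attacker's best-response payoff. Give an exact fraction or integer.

target 1: (-8)·(2/11) + (-6)·(7/11) + (-6)·(1/11) + (6)·(1/11) = -58/11.
target 2: (-5)·(2/11) + (2)·(7/11) + (2)·(1/11) + (-7)·(1/11) = -1/11.
target 3: (-1)·(2/11) + (-5)·(7/11) + (8)·(1/11) + (7)·(1/11) = -2.
The best pure response is target 2 with expected payoff -1/11.

-1/11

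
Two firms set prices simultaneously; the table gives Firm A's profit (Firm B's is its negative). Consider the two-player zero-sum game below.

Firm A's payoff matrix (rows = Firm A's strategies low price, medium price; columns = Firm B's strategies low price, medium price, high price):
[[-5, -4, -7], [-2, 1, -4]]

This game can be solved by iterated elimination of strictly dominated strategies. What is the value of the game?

Row low price is strictly dominated by row medium price (-2>-5, 1>-4, -4>-7); eliminate low price.
Column low price is strictly dominated by high price for Firm B (-4<-2); eliminate low price.
Column medium price is strictly dominated by high price for Firm B (-4<1); eliminate medium price.
Only (medium price, high price) remains, with payoff -4.

-4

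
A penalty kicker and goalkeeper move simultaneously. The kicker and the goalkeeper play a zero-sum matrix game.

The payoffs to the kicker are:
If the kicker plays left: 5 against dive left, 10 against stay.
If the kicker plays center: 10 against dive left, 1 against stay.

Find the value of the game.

95/14

Row minima are 5 and 1, so the kicker's maximin is 5; column maxima are 10 and 10, so the goalkeeper's minimax is 10. These differ, so the equilibrium is in mixed strategies.
Let the kicker play left with probability p. The goalkeeper is indifferent when 5p + 10(1−p) = 10p + (1−p), giving p = 9/14.
Let the goalkeeper play dive left with probability q. The kicker is indifferent when 5q + 10(1−q) = 10q + (1−q), giving q = 9/14.
The value is 5·(9/14) + (10)·(5/14) = 95/14.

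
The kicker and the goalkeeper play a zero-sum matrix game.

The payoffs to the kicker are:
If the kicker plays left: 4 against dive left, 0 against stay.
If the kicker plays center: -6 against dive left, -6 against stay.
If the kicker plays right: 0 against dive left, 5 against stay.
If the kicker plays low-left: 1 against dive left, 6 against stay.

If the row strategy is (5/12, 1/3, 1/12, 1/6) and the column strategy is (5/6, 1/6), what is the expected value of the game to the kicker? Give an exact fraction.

-17/72

Against (5/6, 1/6), each row's expected payoff is left: 10/3; center: -6; right: 5/6; low-left: 11/6.
Taking the (5/12, 1/3, 1/12, 1/6)-weighted average: (5/12)·(10/3) + (1/3)·(-6) + (1/12)·(5/6) + (1/6)·(11/6) = -17/72.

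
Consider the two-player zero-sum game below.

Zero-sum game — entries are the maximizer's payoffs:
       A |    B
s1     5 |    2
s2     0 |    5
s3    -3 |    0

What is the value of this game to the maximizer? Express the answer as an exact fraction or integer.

Row s3 is strictly dominated by row s2, so the maximizer never plays it.
The remaining 2×2 game on (s1, s2) × (A, B) has no saddle point. Let the maximizer play s1 with probability p; indifference gives 5p = 2p + 5(1−p), so p = 5/8.
Similarly the minimizer's optimal q on A is 3/8, and the value is 5·(3/8) + (2)·(5/8) = 25/8.

25/8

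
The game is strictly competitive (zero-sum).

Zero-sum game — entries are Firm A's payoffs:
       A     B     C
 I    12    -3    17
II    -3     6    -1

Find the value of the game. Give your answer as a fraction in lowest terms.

21/8

Column C is strictly dominated by A for Firm B (it gives Firm A more in every row).
The remaining 2×2 game on (I, II) × (A, B) has no saddle point. Let Firm A play I with probability p; indifference gives 12p − 3(1−p) = −3p + 6(1−p), so p = 3/8.
Similarly Firm B's optimal q on A is 3/8, and the value is 12·(3/8) + (-3)·(5/8) = 21/8.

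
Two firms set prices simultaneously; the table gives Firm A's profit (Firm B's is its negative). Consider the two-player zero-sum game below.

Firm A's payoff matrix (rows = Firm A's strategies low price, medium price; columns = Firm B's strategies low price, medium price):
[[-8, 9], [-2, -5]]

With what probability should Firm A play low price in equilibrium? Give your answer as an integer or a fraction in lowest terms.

Row minima are -8 and -5, so Firm A's maximin is -5; column maxima are -2 and 9, so Firm B's minimax is -2. These differ, so the equilibrium is in mixed strategies.
Let Firm A play low price with probability p. Firm B is indifferent when −8p − 2(1−p) = 9p − 5(1−p), giving p = 3/20.

3/20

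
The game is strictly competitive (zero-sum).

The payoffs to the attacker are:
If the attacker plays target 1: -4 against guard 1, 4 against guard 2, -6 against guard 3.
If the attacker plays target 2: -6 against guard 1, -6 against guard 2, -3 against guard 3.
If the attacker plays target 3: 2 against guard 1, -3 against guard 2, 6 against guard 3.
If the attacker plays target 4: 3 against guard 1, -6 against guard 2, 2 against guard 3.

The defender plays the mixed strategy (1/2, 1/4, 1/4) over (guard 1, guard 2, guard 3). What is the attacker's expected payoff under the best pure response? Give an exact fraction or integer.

target 1: (-4)·(1/2) + (4)·(1/4) + (-6)·(1/4) = -5/2.
target 2: (-6)·(1/2) + (-6)·(1/4) + (-3)·(1/4) = -21/4.
target 3: (2)·(1/2) + (-3)·(1/4) + (6)·(1/4) = 7/4.
target 4: (3)·(1/2) + (-6)·(1/4) + (2)·(1/4) = 1/2.
The best pure response is target 3 with expected payoff 7/4.

7/4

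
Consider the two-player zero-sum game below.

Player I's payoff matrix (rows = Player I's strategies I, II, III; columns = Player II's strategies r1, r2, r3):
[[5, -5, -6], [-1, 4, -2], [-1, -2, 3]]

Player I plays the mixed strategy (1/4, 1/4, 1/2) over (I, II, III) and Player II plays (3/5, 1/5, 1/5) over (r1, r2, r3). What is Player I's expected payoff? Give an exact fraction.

Against (3/5, 1/5, 1/5), each row's expected payoff is I: 4/5; II: -1/5; III: -2/5.
Taking the (1/4, 1/4, 1/2)-weighted average: (1/4)·(4/5) + (1/4)·(-1/5) + (1/2)·(-2/5) = -1/20.

-1/20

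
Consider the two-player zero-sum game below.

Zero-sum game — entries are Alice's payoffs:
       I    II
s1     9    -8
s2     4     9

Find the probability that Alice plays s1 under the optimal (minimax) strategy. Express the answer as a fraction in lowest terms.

5/22

Row minima are -8 and 4, so Alice's maximin is 4; column maxima are 9 and 9, so Bob's minimax is 9. These differ, so the equilibrium is in mixed strategies.
Let Alice play s1 with probability p. Bob is indifferent when 9p + 4(1−p) = −8p + 9(1−p), giving p = 5/22.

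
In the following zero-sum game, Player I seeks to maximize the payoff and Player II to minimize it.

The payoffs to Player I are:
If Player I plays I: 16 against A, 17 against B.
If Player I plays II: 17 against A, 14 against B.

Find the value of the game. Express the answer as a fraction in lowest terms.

Row minima are 16 and 14, so Player I's maximin is 16; column maxima are 17 and 17, so Player II's minimax is 17. These differ, so the equilibrium is in mixed strategies.
Let Player I play I with probability p. Player II is indifferent when 16p + 17(1−p) = 17p + 14(1−p), giving p = 3/4.
Let Player II play A with probability q. Player I is indifferent when 16q + 17(1−q) = 17q + 14(1−q), giving q = 3/4.
The value is 16·(3/4) + (17)·(1/4) = 65/4.

65/4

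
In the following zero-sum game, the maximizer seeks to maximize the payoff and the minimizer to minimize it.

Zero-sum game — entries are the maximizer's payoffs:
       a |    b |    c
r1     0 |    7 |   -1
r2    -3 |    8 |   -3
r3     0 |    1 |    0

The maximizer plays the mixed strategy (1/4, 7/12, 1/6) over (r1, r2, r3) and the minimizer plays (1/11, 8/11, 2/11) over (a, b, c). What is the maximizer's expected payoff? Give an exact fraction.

563/132

Against (1/11, 8/11, 2/11), each row's expected payoff is r1: 54/11; r2: 5; r3: 8/11.
Taking the (1/4, 7/12, 1/6)-weighted average: (1/4)·(54/11) + (7/12)·(5) + (1/6)·(8/11) = 563/132.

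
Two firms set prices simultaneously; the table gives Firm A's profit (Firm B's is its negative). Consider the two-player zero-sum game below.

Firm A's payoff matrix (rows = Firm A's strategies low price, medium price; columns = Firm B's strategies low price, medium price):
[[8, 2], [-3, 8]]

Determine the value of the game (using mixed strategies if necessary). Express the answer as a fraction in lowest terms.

70/17

Row minima are 2 and -3, so Firm A's maximin is 2; column maxima are 8 and 8, so Firm B's minimax is 8. These differ, so the equilibrium is in mixed strategies.
Let Firm A play low price with probability p. Firm B is indifferent when 8p − 3(1−p) = 2p + 8(1−p), giving p = 11/17.
Let Firm B play low price with probability q. Firm A is indifferent when 8q + 2(1−q) = −3q + 8(1−q), giving q = 6/17.
The value is 8·(6/17) + (2)·(11/17) = 70/17.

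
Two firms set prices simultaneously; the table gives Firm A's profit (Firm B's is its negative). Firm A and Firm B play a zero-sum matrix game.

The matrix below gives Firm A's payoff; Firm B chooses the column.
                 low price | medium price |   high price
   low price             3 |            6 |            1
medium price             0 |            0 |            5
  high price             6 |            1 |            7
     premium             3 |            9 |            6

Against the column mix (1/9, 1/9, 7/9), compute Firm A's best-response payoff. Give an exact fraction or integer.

56/9

low price: (3)·(1/9) + (6)·(1/9) + (1)·(7/9) = 16/9.
medium price: (0)·(1/9) + (0)·(1/9) + (5)·(7/9) = 35/9.
high price: (6)·(1/9) + (1)·(1/9) + (7)·(7/9) = 56/9.
premium: (3)·(1/9) + (9)·(1/9) + (6)·(7/9) = 6.
The best pure response is high price with expected payoff 56/9.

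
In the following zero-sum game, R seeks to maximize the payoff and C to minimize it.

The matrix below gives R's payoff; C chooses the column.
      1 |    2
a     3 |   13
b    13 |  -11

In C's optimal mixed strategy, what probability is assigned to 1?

Row minima are 3 and -11, so R's maximin is 3; column maxima are 13 and 13, so C's minimax is 13. These differ, so the equilibrium is in mixed strategies.
Let C play 1 with probability q. R is indifferent when 3q + 13(1−q) = 13q − 11(1−q), giving q = 12/17.

12/17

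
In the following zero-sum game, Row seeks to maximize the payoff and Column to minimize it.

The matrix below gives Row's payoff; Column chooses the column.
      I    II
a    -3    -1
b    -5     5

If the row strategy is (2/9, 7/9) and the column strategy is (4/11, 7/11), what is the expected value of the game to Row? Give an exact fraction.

67/99

Against (4/11, 7/11), each row's expected payoff is a: -19/11; b: 15/11.
Taking the (2/9, 7/9)-weighted average: (2/9)·(-19/11) + (7/9)·(15/11) = 67/99.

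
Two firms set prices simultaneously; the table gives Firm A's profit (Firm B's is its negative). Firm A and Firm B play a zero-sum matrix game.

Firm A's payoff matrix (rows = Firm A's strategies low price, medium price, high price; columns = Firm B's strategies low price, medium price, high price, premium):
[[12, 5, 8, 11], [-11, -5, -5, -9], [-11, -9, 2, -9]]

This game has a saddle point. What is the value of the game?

Row minima: 5, -11, -11 → Firm A's maximin is 5.
Column maxima: 12, 5, 8, 11 → Firm B's minimax is 5.
They coincide at (low price, medium price), so the value is 5.

5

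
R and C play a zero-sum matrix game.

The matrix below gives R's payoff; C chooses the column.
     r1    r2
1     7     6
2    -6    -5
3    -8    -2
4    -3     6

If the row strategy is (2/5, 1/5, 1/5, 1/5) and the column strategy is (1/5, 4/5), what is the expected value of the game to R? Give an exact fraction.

Against (1/5, 4/5), each row's expected payoff is 1: 31/5; 2: -26/5; 3: -16/5; 4: 21/5.
Taking the (2/5, 1/5, 1/5, 1/5)-weighted average: (2/5)·(31/5) + (1/5)·(-26/5) + (1/5)·(-16/5) + (1/5)·(21/5) = 41/25.

41/25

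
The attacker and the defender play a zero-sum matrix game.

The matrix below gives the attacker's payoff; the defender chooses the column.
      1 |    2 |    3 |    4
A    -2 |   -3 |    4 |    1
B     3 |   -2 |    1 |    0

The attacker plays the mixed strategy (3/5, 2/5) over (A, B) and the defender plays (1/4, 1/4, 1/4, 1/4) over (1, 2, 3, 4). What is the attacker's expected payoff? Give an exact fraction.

Against (1/4, 1/4, 1/4, 1/4), each row's expected payoff is A: 0; B: 1/2.
Taking the (3/5, 2/5)-weighted average: (3/5)·(0) + (2/5)·(1/2) = 1/5.

1/5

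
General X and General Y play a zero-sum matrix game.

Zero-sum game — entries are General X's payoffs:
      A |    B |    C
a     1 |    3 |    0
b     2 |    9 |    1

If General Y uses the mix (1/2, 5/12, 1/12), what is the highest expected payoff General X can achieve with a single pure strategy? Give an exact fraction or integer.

a: (1)·(1/2) + (3)·(5/12) + (0)·(1/12) = 7/4.
b: (2)·(1/2) + (9)·(5/12) + (1)·(1/12) = 29/6.
The best pure response is b with expected payoff 29/6.

29/6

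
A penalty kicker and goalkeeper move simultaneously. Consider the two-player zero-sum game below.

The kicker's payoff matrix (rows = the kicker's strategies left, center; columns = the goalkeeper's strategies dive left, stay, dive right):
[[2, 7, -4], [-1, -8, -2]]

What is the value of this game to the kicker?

Column dive left is strictly dominated by dive right for the goalkeeper (it gives the kicker more in every row).
The remaining 2×2 game on (left, center) × (stay, dive right) has no saddle point. Let the kicker play left with probability p; indifference gives 7p − 8(1−p) = −4p − 2(1−p), so p = 6/17.
Similarly the goalkeeper's optimal q on stay is 2/17, and the value is 7·(2/17) + (-4)·(15/17) = -46/17.

-46/17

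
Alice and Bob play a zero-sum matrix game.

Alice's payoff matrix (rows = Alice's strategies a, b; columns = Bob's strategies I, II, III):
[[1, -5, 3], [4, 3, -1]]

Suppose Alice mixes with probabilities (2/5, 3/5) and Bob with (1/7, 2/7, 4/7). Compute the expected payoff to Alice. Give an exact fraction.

Against (1/7, 2/7, 4/7), each row's expected payoff is a: 3/7; b: 6/7.
Taking the (2/5, 3/5)-weighted average: (2/5)·(3/7) + (3/5)·(6/7) = 24/35.

24/35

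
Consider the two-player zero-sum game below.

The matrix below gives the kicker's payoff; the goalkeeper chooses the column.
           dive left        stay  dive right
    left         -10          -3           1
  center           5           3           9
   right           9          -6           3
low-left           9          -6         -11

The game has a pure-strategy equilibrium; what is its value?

3

Row minima: -10, 3, -6, -11 → the kicker's maximin is 3.
Column maxima: 9, 3, 9 → the goalkeeper's minimax is 3.
They coincide at (center, stay), so the value is 3.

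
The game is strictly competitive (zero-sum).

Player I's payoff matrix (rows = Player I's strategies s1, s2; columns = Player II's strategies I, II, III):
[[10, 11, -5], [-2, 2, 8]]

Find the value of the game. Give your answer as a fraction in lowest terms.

Column II is strictly dominated by I for Player II (it gives Player I more in every row).
The remaining 2×2 game on (s1, s2) × (I, III) has no saddle point. Let Player I play s1 with probability p; indifference gives 10p − 2(1−p) = −5p + 8(1−p), so p = 2/5.
Similarly Player II's optimal q on I is 13/25, and the value is 10·(13/25) + (-5)·(12/25) = 14/5.

14/5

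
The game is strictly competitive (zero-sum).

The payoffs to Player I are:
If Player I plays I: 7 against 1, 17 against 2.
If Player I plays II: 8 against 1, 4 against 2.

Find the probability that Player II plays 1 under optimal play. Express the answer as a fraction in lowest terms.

13/14

Row minima are 7 and 4, so Player I's maximin is 7; column maxima are 8 and 17, so Player II's minimax is 8. These differ, so the equilibrium is in mixed strategies.
Let Player II play 1 with probability q. Player I is indifferent when 7q + 17(1−q) = 8q + 4(1−q), giving q = 13/14.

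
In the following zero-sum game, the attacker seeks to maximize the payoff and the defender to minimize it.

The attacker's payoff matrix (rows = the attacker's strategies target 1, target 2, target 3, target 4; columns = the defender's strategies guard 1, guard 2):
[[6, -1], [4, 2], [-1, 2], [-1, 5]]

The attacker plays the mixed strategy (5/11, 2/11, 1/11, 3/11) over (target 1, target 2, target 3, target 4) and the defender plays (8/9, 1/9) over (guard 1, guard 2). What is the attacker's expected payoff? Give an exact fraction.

32/11

Against (8/9, 1/9), each row's expected payoff is target 1: 47/9; target 2: 34/9; target 3: -2/3; target 4: -1/3.
Taking the (5/11, 2/11, 1/11, 3/11)-weighted average: (5/11)·(47/9) + (2/11)·(34/9) + (1/11)·(-2/3) + (3/11)·(-1/3) = 32/11.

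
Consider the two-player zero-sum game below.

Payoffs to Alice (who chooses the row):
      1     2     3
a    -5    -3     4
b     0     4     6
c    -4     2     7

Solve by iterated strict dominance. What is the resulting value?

0

Column 2 is strictly dominated by 1 for Bob (-5<-3, 0<4, -4<2); eliminate 2.
Column 3 is strictly dominated by 1 for Bob (-5<4, 0<6, -4<7); eliminate 3.
Row c is strictly dominated by row b (0>-4); eliminate c.
Row a is strictly dominated by row b (0>-5); eliminate a.
Only (b, 1) remains, with payoff 0.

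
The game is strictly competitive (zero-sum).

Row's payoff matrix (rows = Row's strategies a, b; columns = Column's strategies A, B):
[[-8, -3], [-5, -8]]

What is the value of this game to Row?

Row minima are -8 and -8, so Row's maximin is -8; column maxima are -5 and -3, so Column's minimax is -5. These differ, so the equilibrium is in mixed strategies.
Let Row play a with probability p. Column is indifferent when −8p − 5(1−p) = −3p − 8(1−p), giving p = 3/8.
Let Column play A with probability q. Row is indifferent when −8q − 3(1−q) = −5q − 8(1−q), giving q = 5/8.
The value is -8·(5/8) + (-3)·(3/8) = -49/8.

-49/8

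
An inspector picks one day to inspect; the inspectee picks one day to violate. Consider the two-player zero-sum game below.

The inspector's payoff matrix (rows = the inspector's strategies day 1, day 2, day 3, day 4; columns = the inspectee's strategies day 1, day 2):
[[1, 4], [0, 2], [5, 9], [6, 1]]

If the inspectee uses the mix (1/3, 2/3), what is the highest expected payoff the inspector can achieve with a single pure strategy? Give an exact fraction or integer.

23/3

day 1: (1)·(1/3) + (4)·(2/3) = 3.
day 2: (0)·(1/3) + (2)·(2/3) = 4/3.
day 3: (5)·(1/3) + (9)·(2/3) = 23/3.
day 4: (6)·(1/3) + (1)·(2/3) = 8/3.
The best pure response is day 3 with expected payoff 23/3.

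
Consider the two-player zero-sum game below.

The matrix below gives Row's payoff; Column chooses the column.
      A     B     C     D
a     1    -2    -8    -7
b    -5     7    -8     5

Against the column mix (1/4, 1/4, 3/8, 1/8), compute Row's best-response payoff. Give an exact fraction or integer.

a: (1)·(1/4) + (-2)·(1/4) + (-8)·(3/8) + (-7)·(1/8) = -33/8.
b: (-5)·(1/4) + (7)·(1/4) + (-8)·(3/8) + (5)·(1/8) = -15/8.
The best pure response is b with expected payoff -15/8.

-15/8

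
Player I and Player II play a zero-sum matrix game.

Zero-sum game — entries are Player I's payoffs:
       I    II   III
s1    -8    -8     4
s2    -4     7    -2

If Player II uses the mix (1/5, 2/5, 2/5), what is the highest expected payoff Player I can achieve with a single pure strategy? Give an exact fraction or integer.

s1: (-8)·(1/5) + (-8)·(2/5) + (4)·(2/5) = -16/5.
s2: (-4)·(1/5) + (7)·(2/5) + (-2)·(2/5) = 6/5.
The best pure response is s2 with expected payoff 6/5.

6/5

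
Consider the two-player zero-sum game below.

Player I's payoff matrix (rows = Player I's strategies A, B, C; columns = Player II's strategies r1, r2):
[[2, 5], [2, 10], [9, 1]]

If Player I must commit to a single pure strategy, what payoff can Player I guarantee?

2

The worst-case payoff for each row is A: 2, B: 2, C: 1.
The best of these is 2.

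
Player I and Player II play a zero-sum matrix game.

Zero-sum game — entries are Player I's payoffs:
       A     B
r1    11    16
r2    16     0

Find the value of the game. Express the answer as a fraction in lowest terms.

256/21

Row minima are 11 and 0, so Player I's maximin is 11; column maxima are 16 and 16, so Player II's minimax is 16. These differ, so the equilibrium is in mixed strategies.
Let Player I play r1 with probability p. Player II is indifferent when 11p + 16(1−p) = 16p, giving p = 16/21.
Let Player II play A with probability q. Player I is indifferent when 11q + 16(1−q) = 16q, giving q = 16/21.
The value is 11·(16/21) + (16)·(5/21) = 256/21.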